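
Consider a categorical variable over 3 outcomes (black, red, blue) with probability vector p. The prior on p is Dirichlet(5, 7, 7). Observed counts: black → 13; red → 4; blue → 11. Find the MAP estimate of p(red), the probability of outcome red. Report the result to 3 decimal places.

The posterior is Dirichlet(αᵢ + nᵢ) = Dirichlet(18, 11, 18).
For a Dirichlet(a₁,…,a_K) with all aᵢ > 1, the mode has j-th component (aⱼ − 1)/(Σaᵢ − K).
Here Σaᵢ = 47 and K = 3, so p(red) = (11 − 1)/(47 − 3) = 10/44 ≈ 0.227.

MAP estimate of p(red) = 0.227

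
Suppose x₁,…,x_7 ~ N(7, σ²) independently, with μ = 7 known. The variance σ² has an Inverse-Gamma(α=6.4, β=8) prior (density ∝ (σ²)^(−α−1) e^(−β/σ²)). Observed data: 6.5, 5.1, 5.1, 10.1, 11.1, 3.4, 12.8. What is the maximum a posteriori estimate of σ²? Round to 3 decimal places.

σ̂²_MAP = 4.426

Sum of squared deviations about the known mean: SS = (6.5−7)² + (5.1−7)² + (5.1−7)² + (10.1−7)² + (11.1−7)² + (3.4−7)² + (12.8−7)² = 80.49.
The Normal likelihood contributes (σ²)^(−n/2) exp(−SS/(2σ²)), so the posterior is Inverse-Gamma(α + n/2, β + SS/2) = Inverse-Gamma(9.9, 48.245).
The mode of Inverse-Gamma(a, b) is b/(a+1) = 48.245/10.9 ≈ 4.426.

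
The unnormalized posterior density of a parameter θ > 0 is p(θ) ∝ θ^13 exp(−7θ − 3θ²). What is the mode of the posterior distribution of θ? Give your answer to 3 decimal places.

ℓ'(θ) = 13/θ − 7 − 6θ. Setting this to zero and multiplying by θ: 6θ² + 7θ − 13 = 0.
θ = (−7 + √(7² + 4·6·13)) / (2·6) = (−7 + √361) / 12 = (−7 + 19)/12 = 1.
ℓ''(θ) = −13/θ² − 6 < 0, confirming a maximum.

θ̂_MAP = 1.000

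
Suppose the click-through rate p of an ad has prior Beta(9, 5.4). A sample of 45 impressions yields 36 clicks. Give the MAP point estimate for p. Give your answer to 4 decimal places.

p̂_MAP = 0.7666

Prior: Beta(9, 5.4).
Data: 36 successes in 45 trials. The binomial likelihood contributes p^36(1−p)^9, so the posterior is Beta(9+36, 5.4+9) = Beta(45, 14.4).
For Beta(a, b) with a, b > 1 the mode is (a−1)/(a+b−2) = 44/57.4 ≈ 0.7666.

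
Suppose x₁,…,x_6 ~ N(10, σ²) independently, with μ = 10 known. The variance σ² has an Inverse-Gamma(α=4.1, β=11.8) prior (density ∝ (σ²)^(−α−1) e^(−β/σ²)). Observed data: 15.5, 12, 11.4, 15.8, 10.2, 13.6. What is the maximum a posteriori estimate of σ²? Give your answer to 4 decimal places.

σ̂²_MAP = 6.5710

Sum of squared deviations about the known mean: SS = (15.5−10)² + (12−10)² + (11.4−10)² + (15.8−10)² + (10.2−10)² + (13.6−10)² = 82.85.
The Normal likelihood contributes (σ²)^(−n/2) exp(−SS/(2σ²)), so the posterior is Inverse-Gamma(α + n/2, β + SS/2) = Inverse-Gamma(7.1, 53.225).
The mode of Inverse-Gamma(a, b) is b/(a+1) = 53.225/8.1 ≈ 6.5710.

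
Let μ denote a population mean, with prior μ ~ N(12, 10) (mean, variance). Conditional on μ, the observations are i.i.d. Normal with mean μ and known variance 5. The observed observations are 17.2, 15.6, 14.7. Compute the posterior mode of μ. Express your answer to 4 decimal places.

n = 3; x̄ = (17.2 + 15.6 + 14.7)/3 = 47.5/3 = 95/6 ≈ 15.8333.
For a Normal prior and Normal likelihood with known variance, the posterior is Normal; its mode equals its mean, the precision-weighted average.
Prior precision 1/σ₀² = 1/10 = 0.1; data precision n/σ² = 3/5 = 0.6.
μ̂ = (0.1·12 + 0.6·(95/6)) / (0.1 + 0.6) = 10.7/0.7 = 107/7 ≈ 15.2857.

μ̂_MAP = 15.2857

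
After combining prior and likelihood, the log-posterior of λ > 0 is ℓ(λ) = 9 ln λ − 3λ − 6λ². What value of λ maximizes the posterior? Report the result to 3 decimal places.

ℓ'(λ) = 9/λ − 3 − 12λ. Setting this to zero and multiplying by λ: 12λ² + 3λ − 9 = 0.
λ = (−3 + √(3² + 4·12·9)) / (2·12) = (−3 + √441) / 24 = (−3 + 21)/24 = 3/4.
ℓ''(λ) = −9/λ² − 12 < 0, confirming a maximum.

λ̂_MAP = 0.750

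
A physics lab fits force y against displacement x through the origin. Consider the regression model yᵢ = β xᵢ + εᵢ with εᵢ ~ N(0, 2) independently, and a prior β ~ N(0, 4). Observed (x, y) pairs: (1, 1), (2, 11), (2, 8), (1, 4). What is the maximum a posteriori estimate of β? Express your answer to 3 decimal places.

β̂_MAP = 4.095

log p(β | y) = −Σ(yᵢ − βxᵢ)²/(2·2) − β²/(2·4) + const.
Setting the derivative to zero: Σxᵢ(yᵢ − βxᵢ)/2 − β/4 = 0, so β = Σxᵢyᵢ / (Σxᵢ² + σ²/τ²).
Σxᵢyᵢ = 1·1 + 2·11 + 2·8 + 1·4 = 43; Σxᵢ² = 10; σ²/τ² = 0.5.
β̂_MAP = 43 / (10 + 0.5) = 43/10.5 ≈ 4.095.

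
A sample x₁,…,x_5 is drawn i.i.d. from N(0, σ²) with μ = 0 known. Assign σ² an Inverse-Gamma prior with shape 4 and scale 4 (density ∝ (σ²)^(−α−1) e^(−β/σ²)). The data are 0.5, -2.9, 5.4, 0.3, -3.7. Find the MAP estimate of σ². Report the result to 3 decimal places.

σ̂²_MAP = 3.973

Sum of squared deviations about the known mean: SS = (0.5−0)² + (-2.9−0)² + (5.4−0)² + (0.3−0)² + (-3.7−0)² = 51.6.
The Normal likelihood contributes (σ²)^(−n/2) exp(−SS/(2σ²)), so the posterior is Inverse-Gamma(α + n/2, β + SS/2) = Inverse-Gamma(6.5, 29.8).
The mode of Inverse-Gamma(a, b) is b/(a+1) = 29.8/7.5 ≈ 3.973.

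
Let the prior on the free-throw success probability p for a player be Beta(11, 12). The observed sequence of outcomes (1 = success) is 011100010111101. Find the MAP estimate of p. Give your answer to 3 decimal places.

p̂_MAP = 0.528

Prior: Beta(11, 12).
Data: 9 successes in 15 trials (from the sequence). The binomial likelihood contributes p^9(1−p)^6, so the posterior is Beta(11+9, 12+6) = Beta(20, 18).
For Beta(a, b) with a, b > 1 the mode is (a−1)/(a+b−2) = 19/36 ≈ 0.528.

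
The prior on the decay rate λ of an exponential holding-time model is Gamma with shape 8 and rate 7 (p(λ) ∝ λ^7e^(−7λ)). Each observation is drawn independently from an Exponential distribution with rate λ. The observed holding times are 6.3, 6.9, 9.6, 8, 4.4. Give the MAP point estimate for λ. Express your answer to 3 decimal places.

The Exponential(rate=λ) likelihood is ∝ λ^n e^(−λΣtᵢ). Here n = 5 and Σtᵢ = 6.3 + 6.9 + 9.6 + 8 + 4.4 = 35.2.
Posterior ∝ λ^7e^(−7λ) · λ^5e^(−35.2λ) = λ^12e^(−42.2λ), i.e. Gamma(13, 42.2).
Mode = (a−1)/b = 12/42.2 ≈ 0.284.

λ̂_MAP = 0.284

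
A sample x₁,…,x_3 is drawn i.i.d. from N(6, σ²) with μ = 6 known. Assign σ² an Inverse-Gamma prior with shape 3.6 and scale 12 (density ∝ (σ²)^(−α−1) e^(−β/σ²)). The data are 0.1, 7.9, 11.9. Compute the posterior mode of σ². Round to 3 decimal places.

σ̂²_MAP = 7.970

Sum of squared deviations about the known mean: SS = (0.1−6)² + (7.9−6)² + (11.9−6)² = 73.23.
The Normal likelihood contributes (σ²)^(−n/2) exp(−SS/(2σ²)), so the posterior is Inverse-Gamma(α + n/2, β + SS/2) = Inverse-Gamma(5.1, 48.615).
The mode of Inverse-Gamma(a, b) is b/(a+1) = 48.615/6.1 ≈ 7.970.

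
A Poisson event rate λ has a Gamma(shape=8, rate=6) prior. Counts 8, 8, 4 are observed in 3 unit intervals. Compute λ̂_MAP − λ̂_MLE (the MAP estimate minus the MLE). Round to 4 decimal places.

Σxᵢ = 20. Posterior is Gamma(28, 9); MAP = (28−1)/9 = 27/9 ≈ 3.00000.
MLE = x̄ = 20/3 ≈ 6.66667.
Difference = 27/9 − 20/3 = -11/3 ≈ -3.6667.

MAP − MLE = -3.6667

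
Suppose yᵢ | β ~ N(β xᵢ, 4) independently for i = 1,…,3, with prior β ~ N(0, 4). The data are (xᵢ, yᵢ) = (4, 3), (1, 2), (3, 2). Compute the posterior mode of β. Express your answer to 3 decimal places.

log p(β | y) = −Σ(yᵢ − βxᵢ)²/(2·4) − β²/(2·4) + const.
Setting the derivative to zero: Σxᵢ(yᵢ − βxᵢ)/4 − β/4 = 0, so β = Σxᵢyᵢ / (Σxᵢ² + σ²/τ²).
Σxᵢyᵢ = 4·3 + 1·2 + 3·2 = 20; Σxᵢ² = 26; σ²/τ² = 1.
β̂_MAP = 20 / (26 + 1) = 20/27 ≈ 0.741.

β̂_MAP = 0.741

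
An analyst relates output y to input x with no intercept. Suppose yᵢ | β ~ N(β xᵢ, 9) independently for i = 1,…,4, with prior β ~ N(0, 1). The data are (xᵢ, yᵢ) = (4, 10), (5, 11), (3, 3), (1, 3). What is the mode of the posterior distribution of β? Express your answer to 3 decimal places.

β̂_MAP = 1.783

log p(β | y) = −Σ(yᵢ − βxᵢ)²/(2·9) − β²/(2·1) + const.
Setting the derivative to zero: Σxᵢ(yᵢ − βxᵢ)/9 − β/1 = 0, so β = Σxᵢyᵢ / (Σxᵢ² + σ²/τ²).
Σxᵢyᵢ = 4·10 + 5·11 + 3·3 + 1·3 = 107; Σxᵢ² = 51; σ²/τ² = 9.
β̂_MAP = 107 / (51 + 9) = 107/60 ≈ 1.783.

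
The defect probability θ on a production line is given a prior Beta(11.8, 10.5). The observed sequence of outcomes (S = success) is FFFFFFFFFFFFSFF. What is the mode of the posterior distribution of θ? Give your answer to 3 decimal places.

θ̂_MAP = 0.334

Prior: Beta(11.8, 10.5).
Data: 1 success in 15 trials (from the sequence). The binomial likelihood contributes θ(1−θ)^14, so the posterior is Beta(11.8+1, 10.5+14) = Beta(12.8, 24.5).
For Beta(a, b) with a, b > 1 the mode is (a−1)/(a+b−2) = 11.8/35.3 ≈ 0.334.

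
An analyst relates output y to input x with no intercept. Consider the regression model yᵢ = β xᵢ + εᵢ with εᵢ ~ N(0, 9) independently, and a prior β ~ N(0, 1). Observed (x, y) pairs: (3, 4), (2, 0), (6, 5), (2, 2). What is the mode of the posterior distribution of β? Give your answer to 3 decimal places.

β̂_MAP = 0.742

log p(β | y) = −Σ(yᵢ − βxᵢ)²/(2·9) − β²/(2·1) + const.
Setting the derivative to zero: Σxᵢ(yᵢ − βxᵢ)/9 − β/1 = 0, so β = Σxᵢyᵢ / (Σxᵢ² + σ²/τ²).
Σxᵢyᵢ = 3·4 + 2·0 + 6·5 + 2·2 = 46; Σxᵢ² = 53; σ²/τ² = 9.
β̂_MAP = 46 / (53 + 9) = 46/62 ≈ 0.742.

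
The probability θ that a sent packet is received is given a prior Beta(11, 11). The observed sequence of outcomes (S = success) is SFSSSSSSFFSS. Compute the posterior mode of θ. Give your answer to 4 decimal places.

θ̂_MAP = 0.5938

Prior: Beta(11, 11).
Data: 9 successes in 12 trials (from the sequence). The binomial likelihood contributes θ^9(1−θ)^3, so the posterior is Beta(11+9, 11+3) = Beta(20, 14).
For Beta(a, b) with a, b > 1 the mode is (a−1)/(a+b−2) = 19/32 ≈ 0.5938.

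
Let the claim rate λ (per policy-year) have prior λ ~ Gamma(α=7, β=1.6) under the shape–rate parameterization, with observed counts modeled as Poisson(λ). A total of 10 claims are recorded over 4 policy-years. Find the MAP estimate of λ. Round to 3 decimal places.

λ̂_MAP = 2.857

Σxᵢ = 10, n = 4.
Posterior ∝ λ^6e^(−1.6λ) · λ^10e^(−4λ) = λ^16e^(−5.6λ), i.e. Gamma(shape=17, rate=5.6).
The mode of a Gamma(a, b) with a ≥ 1 (shape–rate) is (a−1)/b = 16/5.6 ≈ 2.857.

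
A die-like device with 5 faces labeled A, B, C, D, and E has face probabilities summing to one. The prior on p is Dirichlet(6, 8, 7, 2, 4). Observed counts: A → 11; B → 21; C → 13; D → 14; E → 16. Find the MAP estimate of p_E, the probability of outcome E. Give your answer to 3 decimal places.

The posterior is Dirichlet(αᵢ + nᵢ) = Dirichlet(17, 29, 20, 16, 20).
For a Dirichlet(a₁,…,a_K) with all aᵢ > 1, the mode has j-th component (aⱼ − 1)/(Σaᵢ − K).
Here Σaᵢ = 102 and K = 5, so p_E = (20 − 1)/(102 − 5) = 19/97 ≈ 0.196.

MAP estimate of p_E = 0.196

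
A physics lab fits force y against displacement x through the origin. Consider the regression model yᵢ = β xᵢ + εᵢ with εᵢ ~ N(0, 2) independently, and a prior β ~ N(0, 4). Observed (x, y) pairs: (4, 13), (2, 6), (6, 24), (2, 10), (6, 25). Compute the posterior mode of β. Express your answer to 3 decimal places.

log p(β | y) = −Σ(yᵢ − βxᵢ)²/(2·2) − β²/(2·4) + const.
Setting the derivative to zero: Σxᵢ(yᵢ − βxᵢ)/2 − β/4 = 0, so β = Σxᵢyᵢ / (Σxᵢ² + σ²/τ²).
Σxᵢyᵢ = 4·13 + 2·6 + 6·24 + 2·10 + 6·25 = 378; Σxᵢ² = 96; σ²/τ² = 0.5.
β̂_MAP = 378 / (96 + 0.5) = 378/96.5 ≈ 3.917.

β̂_MAP = 3.917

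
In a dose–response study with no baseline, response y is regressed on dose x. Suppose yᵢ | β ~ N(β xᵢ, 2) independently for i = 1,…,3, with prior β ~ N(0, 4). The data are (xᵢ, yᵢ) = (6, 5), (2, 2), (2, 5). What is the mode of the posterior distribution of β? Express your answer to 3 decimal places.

β̂_MAP = 0.989

log p(β | y) = −Σ(yᵢ − βxᵢ)²/(2·2) − β²/(2·4) + const.
Setting the derivative to zero: Σxᵢ(yᵢ − βxᵢ)/2 − β/4 = 0, so β = Σxᵢyᵢ / (Σxᵢ² + σ²/τ²).
Σxᵢyᵢ = 6·5 + 2·2 + 2·5 = 44; Σxᵢ² = 44; σ²/τ² = 0.5.
β̂_MAP = 44 / (44 + 0.5) = 44/44.5 ≈ 0.989.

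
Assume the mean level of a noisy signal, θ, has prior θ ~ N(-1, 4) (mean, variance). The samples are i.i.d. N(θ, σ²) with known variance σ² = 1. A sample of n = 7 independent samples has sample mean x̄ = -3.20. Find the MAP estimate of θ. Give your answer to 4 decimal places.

θ̂_MAP = -3.1241

n = 7, x̄ = -3.20.
For a Normal prior and Normal likelihood with known variance, the posterior is Normal; its mode equals its mean, the precision-weighted average.
Prior precision 1/σ₀² = 1/4 = 0.25; data precision n/σ² = 7/1 = 7.
θ̂ = (0.25·(-1) + 7·(-3.2)) / (0.25 + 7) = (-22.65)/7.25 = -453/145 ≈ -3.1241.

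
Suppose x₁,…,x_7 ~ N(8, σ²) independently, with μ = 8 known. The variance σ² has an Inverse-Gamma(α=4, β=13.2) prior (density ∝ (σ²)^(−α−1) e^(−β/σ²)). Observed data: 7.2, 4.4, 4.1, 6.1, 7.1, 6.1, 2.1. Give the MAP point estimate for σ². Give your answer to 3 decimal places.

σ̂²_MAP = 5.768

Sum of squared deviations about the known mean: SS = (7.2−8)² + (4.4−8)² + (4.1−8)² + (6.1−8)² + (7.1−8)² + (6.1−8)² + (2.1−8)² = 71.65.
The Normal likelihood contributes (σ²)^(−n/2) exp(−SS/(2σ²)), so the posterior is Inverse-Gamma(α + n/2, β + SS/2) = Inverse-Gamma(7.5, 49.025).
The mode of Inverse-Gamma(a, b) is b/(a+1) = 49.025/8.5 ≈ 5.768.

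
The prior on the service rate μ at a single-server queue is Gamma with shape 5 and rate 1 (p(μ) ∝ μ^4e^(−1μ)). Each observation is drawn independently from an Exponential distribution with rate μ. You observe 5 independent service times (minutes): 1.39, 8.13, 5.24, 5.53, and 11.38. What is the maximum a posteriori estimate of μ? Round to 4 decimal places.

The Exponential(rate=μ) likelihood is ∝ μ^n e^(−μΣtᵢ). Here n = 5 and Σtᵢ = 1.39 + 8.13 + 5.24 + 5.53 + 11.38 = 31.67.
Posterior ∝ μ^4e^(−1μ) · μ^5e^(−31.67μ) = μ^9e^(−32.67μ), i.e. Gamma(10, 32.67).
Mode = (a−1)/b = 9/32.67 ≈ 0.2755.

μ̂_MAP = 0.2755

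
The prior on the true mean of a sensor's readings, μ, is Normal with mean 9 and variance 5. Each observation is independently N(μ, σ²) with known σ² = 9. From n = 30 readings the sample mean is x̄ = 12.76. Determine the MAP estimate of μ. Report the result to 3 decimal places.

μ̂_MAP = 12.547

n = 30, x̄ = 12.76.
For a Normal prior and Normal likelihood with known variance, the posterior is Normal; its mode equals its mean, the precision-weighted average.
Prior precision 1/σ₀² = 1/5 = 0.2; data precision n/σ² = 30/9 = 10/3.
μ̂ = (0.2·9 + (10/3)·12.76) / (0.2 + 10/3) = (133/3)/(53/15) = 665/53 ≈ 12.547.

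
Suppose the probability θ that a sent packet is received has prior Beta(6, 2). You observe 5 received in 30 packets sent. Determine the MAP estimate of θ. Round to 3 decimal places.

Prior: Beta(6, 2).
Data: 5 successes in 30 trials. The binomial likelihood contributes θ^5(1−θ)^25, so the posterior is Beta(6+5, 2+25) = Beta(11, 27).
For Beta(a, b) with a, b > 1 the mode is (a−1)/(a+b−2) = 10/36 ≈ 0.278.

θ̂_MAP = 0.278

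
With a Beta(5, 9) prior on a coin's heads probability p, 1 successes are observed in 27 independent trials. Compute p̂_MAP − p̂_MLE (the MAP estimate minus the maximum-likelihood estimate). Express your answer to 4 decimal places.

MAP − MLE = 0.0912

Posterior is Beta(6, 35); MAP = (6−1)/(41−2) = 5/39 ≈ 0.12821.
MLE ignores the prior: p̂_MLE = k/n = 1/27 ≈ 0.03704.
Difference = 5/39 − 1/27 = 32/351 ≈ 0.0912.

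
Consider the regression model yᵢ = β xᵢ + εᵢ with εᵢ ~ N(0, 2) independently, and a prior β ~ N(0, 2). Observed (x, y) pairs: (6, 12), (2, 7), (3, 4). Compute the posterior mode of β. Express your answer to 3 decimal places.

β̂_MAP = 1.960

log p(β | y) = −Σ(yᵢ − βxᵢ)²/(2·2) − β²/(2·2) + const.
Setting the derivative to zero: Σxᵢ(yᵢ − βxᵢ)/2 − β/2 = 0, so β = Σxᵢyᵢ / (Σxᵢ² + σ²/τ²).
Σxᵢyᵢ = 6·12 + 2·7 + 3·4 = 98; Σxᵢ² = 49; σ²/τ² = 1.
β̂_MAP = 98 / (49 + 1) = 98/50 ≈ 1.960.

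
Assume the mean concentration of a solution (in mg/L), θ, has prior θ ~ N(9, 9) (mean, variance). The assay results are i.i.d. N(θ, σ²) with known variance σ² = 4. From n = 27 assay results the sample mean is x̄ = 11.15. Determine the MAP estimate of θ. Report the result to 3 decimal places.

θ̂_MAP = 11.115

n = 27, x̄ = 11.15.
For a Normal prior and Normal likelihood with known variance, the posterior is Normal; its mode equals its mean, the precision-weighted average.
Prior precision 1/σ₀² = 1/9; data precision n/σ² = 27/4 = 6.75.
θ̂ = ((1/9)·9 + 6.75·11.15) / (1/9 + 6.75) = 76.2625/(247/36) = 54909/4940 ≈ 11.115.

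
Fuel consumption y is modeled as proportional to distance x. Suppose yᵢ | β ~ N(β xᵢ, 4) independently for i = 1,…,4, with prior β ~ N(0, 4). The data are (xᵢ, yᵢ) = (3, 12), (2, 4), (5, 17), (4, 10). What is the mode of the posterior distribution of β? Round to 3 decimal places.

β̂_MAP = 3.073

log p(β | y) = −Σ(yᵢ − βxᵢ)²/(2·4) − β²/(2·4) + const.
Setting the derivative to zero: Σxᵢ(yᵢ − βxᵢ)/4 − β/4 = 0, so β = Σxᵢyᵢ / (Σxᵢ² + σ²/τ²).
Σxᵢyᵢ = 3·12 + 2·4 + 5·17 + 4·10 = 169; Σxᵢ² = 54; σ²/τ² = 1.
β̂_MAP = 169 / (54 + 1) = 169/55 ≈ 3.073.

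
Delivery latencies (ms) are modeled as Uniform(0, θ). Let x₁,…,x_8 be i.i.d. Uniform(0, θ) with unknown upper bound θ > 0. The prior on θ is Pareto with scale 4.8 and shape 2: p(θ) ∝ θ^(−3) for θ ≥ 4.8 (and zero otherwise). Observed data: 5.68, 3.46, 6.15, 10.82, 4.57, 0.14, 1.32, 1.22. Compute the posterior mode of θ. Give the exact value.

θ̂_MAP = 10.82

The Uniform(0, θ) likelihood is θ^(−n) for θ ≥ max(xᵢ), zero otherwise. Here max(xᵢ) = 10.82.
Posterior ∝ θ^(−3) · θ^(−8) = θ^(−11) on θ ≥ max(4.8, 10.82) = 10.82.
This density is strictly decreasing in θ, so the posterior mode lies at the lower boundary of the support.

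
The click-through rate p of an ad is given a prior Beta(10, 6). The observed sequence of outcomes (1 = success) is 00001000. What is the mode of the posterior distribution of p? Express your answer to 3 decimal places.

Prior: Beta(10, 6).
Data: 1 success in 8 trials (from the sequence). The binomial likelihood contributes p(1−p)^7, so the posterior is Beta(10+1, 6+7) = Beta(11, 13).
For Beta(a, b) with a, b > 1 the mode is (a−1)/(a+b−2) = 10/22 ≈ 0.455.

p̂_MAP = 0.455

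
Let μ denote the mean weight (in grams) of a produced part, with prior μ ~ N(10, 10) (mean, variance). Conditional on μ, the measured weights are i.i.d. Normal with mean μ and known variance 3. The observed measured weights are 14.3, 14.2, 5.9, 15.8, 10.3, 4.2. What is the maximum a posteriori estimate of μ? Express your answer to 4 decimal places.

n = 6; x̄ = (14.3 + 14.2 + 5.9 + 15.8 + 10.3 + 4.2)/6 = 64.7/6 = 647/60 ≈ 10.7833.
For a Normal prior and Normal likelihood with known variance, the posterior is Normal; its mode equals its mean, the precision-weighted average.
Prior precision 1/σ₀² = 1/10 = 0.1; data precision n/σ² = 6/3 = 2.
μ̂ = (0.1·10 + 2·(647/60)) / (0.1 + 2) = (677/30)/2.1 = 677/63 ≈ 10.7460.

μ̂_MAP = 10.7460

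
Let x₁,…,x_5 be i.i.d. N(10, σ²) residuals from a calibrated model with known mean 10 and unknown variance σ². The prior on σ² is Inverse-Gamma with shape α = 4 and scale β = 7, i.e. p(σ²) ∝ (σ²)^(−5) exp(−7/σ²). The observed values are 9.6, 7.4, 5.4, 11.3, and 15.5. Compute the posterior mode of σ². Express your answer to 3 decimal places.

Sum of squared deviations about the known mean: SS = (9.6−10)² + (7.4−10)² + (5.4−10)² + (11.3−10)² + (15.5−10)² = 60.02.
The Normal likelihood contributes (σ²)^(−n/2) exp(−SS/(2σ²)), so the posterior is Inverse-Gamma(α + n/2, β + SS/2) = Inverse-Gamma(6.5, 37.01).
The mode of Inverse-Gamma(a, b) is b/(a+1) = 37.01/7.5 ≈ 4.935.

σ̂²_MAP = 4.935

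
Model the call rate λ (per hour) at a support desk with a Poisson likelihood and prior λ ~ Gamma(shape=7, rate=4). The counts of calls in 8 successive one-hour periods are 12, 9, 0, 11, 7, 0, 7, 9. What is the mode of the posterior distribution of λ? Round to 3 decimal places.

λ̂_MAP = 5.083

Σxᵢ = 12+9+0+11+7+0+7+9 = 55, with n = 8.
Posterior ∝ λ^6e^(−4λ) · λ^55e^(−8λ) = λ^61e^(−12λ), i.e. Gamma(shape=62, rate=12).
The mode of a Gamma(a, b) with a ≥ 1 (shape–rate) is (a−1)/b = 61/12 ≈ 5.083.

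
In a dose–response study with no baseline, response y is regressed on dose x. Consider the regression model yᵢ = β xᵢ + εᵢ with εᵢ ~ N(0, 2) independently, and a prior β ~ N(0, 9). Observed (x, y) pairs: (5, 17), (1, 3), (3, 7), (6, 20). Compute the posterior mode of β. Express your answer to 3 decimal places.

log p(β | y) = −Σ(yᵢ − βxᵢ)²/(2·2) − β²/(2·9) + const.
Setting the derivative to zero: Σxᵢ(yᵢ − βxᵢ)/2 − β/9 = 0, so β = Σxᵢyᵢ / (Σxᵢ² + σ²/τ²).
Σxᵢyᵢ = 5·17 + 1·3 + 3·7 + 6·20 = 229; Σxᵢ² = 71; σ²/τ² = 2/9.
β̂_MAP = 229 / (71 + 2/9) = 229/(641/9) = 2061/641 ≈ 3.215.

β̂_MAP = 3.215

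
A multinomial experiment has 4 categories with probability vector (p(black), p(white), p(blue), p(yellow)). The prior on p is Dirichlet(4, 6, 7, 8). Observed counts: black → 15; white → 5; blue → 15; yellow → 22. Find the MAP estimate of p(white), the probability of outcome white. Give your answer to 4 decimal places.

MAP estimate of p(white) = 0.1282

The posterior is Dirichlet(αᵢ + nᵢ) = Dirichlet(19, 11, 22, 30).
For a Dirichlet(a₁,…,a_K) with all aᵢ > 1, the mode has j-th component (aⱼ − 1)/(Σaᵢ − K).
Here Σaᵢ = 82 and K = 4, so p(white) = (11 − 1)/(82 − 4) = 10/78 ≈ 0.1282.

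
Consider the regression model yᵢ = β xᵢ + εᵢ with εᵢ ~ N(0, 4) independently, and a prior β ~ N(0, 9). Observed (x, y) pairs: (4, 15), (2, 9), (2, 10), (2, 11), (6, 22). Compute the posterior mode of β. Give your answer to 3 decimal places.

β̂_MAP = 3.910

log p(β | y) = −Σ(yᵢ − βxᵢ)²/(2·4) − β²/(2·9) + const.
Setting the derivative to zero: Σxᵢ(yᵢ − βxᵢ)/4 − β/9 = 0, so β = Σxᵢyᵢ / (Σxᵢ² + σ²/τ²).
Σxᵢyᵢ = 4·15 + 2·9 + 2·10 + 2·11 + 6·22 = 252; Σxᵢ² = 64; σ²/τ² = 4/9.
β̂_MAP = 252 / (64 + 4/9) = 252/(580/9) = 567/145 ≈ 3.910.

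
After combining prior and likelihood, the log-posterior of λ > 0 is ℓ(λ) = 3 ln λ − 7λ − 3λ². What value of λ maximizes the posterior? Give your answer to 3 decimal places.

λ̂_MAP = 0.333

ℓ'(λ) = 3/λ − 7 − 6λ. Setting this to zero and multiplying by λ: 6λ² + 7λ − 3 = 0.
λ = (−7 + √(7² + 4·6·3)) / (2·6) = (−7 + √121) / 12 = (−7 + 11)/12 = 1/3.
ℓ''(λ) = −3/λ² − 6 < 0, confirming a maximum.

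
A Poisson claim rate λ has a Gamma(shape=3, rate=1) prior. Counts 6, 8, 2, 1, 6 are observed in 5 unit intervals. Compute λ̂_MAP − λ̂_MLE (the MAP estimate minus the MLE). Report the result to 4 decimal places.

Σxᵢ = 23. Posterior is Gamma(26, 6); MAP = (26−1)/6 = 25/6 ≈ 4.16667.
MLE = x̄ = 23/5 ≈ 4.60000.
Difference = 25/6 − 23/5 = -13/30 ≈ -0.4333.

MAP − MLE = -0.4333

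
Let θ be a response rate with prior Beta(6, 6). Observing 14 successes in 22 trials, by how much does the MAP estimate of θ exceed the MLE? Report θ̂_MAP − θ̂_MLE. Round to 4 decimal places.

MAP − MLE = -0.0426

Posterior is Beta(20, 14); MAP = (20−1)/(34−2) = 19/32 ≈ 0.59375.
MLE ignores the prior: θ̂_MLE = k/n = 14/22 ≈ 0.63636.
Difference = 19/32 − 14/22 = -15/352 ≈ -0.0426.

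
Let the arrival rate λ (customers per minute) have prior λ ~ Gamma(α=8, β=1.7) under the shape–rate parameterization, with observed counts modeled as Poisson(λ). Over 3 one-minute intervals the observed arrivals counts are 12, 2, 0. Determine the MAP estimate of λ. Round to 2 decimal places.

λ̂_MAP = 4.47

Σxᵢ = 12+2+0 = 14, with n = 3.
Posterior ∝ λ^7e^(−1.7λ) · λ^14e^(−3λ) = λ^21e^(−4.7λ), i.e. Gamma(shape=22, rate=4.7).
The mode of a Gamma(a, b) with a ≥ 1 (shape–rate) is (a−1)/b = 21/4.7 ≈ 4.47.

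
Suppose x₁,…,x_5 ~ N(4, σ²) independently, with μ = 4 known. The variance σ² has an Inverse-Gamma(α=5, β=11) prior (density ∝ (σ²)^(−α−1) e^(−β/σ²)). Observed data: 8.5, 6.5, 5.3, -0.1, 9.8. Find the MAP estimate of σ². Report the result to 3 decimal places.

Sum of squared deviations about the known mean: SS = (8.5−4)² + (6.5−4)² + (5.3−4)² + (-0.1−4)² + (9.8−4)² = 78.64.
The Normal likelihood contributes (σ²)^(−n/2) exp(−SS/(2σ²)), so the posterior is Inverse-Gamma(α + n/2, β + SS/2) = Inverse-Gamma(7.5, 50.32).
The mode of Inverse-Gamma(a, b) is b/(a+1) = 50.32/8.5 ≈ 5.920.

σ̂²_MAP = 5.920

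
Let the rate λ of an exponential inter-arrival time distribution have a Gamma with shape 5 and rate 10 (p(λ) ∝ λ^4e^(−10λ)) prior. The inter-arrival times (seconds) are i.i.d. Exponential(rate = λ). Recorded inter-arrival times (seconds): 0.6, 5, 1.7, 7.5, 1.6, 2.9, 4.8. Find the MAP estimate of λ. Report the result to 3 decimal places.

The Exponential(rate=λ) likelihood is ∝ λ^n e^(−λΣtᵢ). Here n = 7 and Σtᵢ = 0.6 + 5 + 1.7 + 7.5 + 1.6 + 2.9 + 4.8 = 24.1.
Posterior ∝ λ^4e^(−10λ) · λ^7e^(−24.1λ) = λ^11e^(−34.1λ), i.e. Gamma(12, 34.1).
Mode = (a−1)/b = 11/34.1 ≈ 0.323.

λ̂_MAP = 0.323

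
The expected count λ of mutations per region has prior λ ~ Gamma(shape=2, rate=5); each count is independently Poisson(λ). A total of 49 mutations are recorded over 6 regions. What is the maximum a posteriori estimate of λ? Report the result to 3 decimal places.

Σxᵢ = 49, n = 6.
Posterior ∝ λe^(−5λ) · λ^49e^(−6λ) = λ^50e^(−11λ), i.e. Gamma(shape=51, rate=11).
The mode of a Gamma(a, b) with a ≥ 1 (shape–rate) is (a−1)/b = 50/11 ≈ 4.545.

λ̂_MAP = 4.545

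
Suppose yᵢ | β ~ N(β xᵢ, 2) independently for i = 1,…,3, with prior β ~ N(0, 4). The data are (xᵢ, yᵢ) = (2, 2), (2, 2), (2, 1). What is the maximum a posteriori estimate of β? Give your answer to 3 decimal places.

log p(β | y) = −Σ(yᵢ − βxᵢ)²/(2·2) − β²/(2·4) + const.
Setting the derivative to zero: Σxᵢ(yᵢ − βxᵢ)/2 − β/4 = 0, so β = Σxᵢyᵢ / (Σxᵢ² + σ²/τ²).
Σxᵢyᵢ = 2·2 + 2·2 + 2·1 = 10; Σxᵢ² = 12; σ²/τ² = 0.5.
β̂_MAP = 10 / (12 + 0.5) = 10/12.5 ≈ 0.800.

β̂_MAP = 0.800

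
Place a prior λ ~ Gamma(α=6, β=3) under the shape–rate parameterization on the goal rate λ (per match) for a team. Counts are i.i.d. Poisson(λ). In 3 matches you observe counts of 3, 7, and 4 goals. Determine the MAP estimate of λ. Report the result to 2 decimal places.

λ̂_MAP = 3.17

Σxᵢ = 3+7+4 = 14, with n = 3.
Posterior ∝ λ^5e^(−3λ) · λ^14e^(−3λ) = λ^19e^(−6λ), i.e. Gamma(shape=20, rate=6).
The mode of a Gamma(a, b) with a ≥ 1 (shape–rate) is (a−1)/b = 19/6 ≈ 3.17.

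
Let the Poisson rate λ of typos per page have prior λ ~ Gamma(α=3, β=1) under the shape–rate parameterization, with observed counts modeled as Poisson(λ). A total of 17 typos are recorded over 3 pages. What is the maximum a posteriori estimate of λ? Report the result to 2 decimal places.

λ̂_MAP = 4.75

Σxᵢ = 17, n = 3.
Posterior ∝ λ^2e^(−1λ) · λ^17e^(−3λ) = λ^19e^(−4λ), i.e. Gamma(shape=20, rate=4).
The mode of a Gamma(a, b) with a ≥ 1 (shape–rate) is (a−1)/b = 19/4 ≈ 4.75.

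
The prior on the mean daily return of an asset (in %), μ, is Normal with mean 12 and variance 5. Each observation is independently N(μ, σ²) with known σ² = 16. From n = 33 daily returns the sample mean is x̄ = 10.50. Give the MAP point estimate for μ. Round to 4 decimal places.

μ̂_MAP = 10.6326

n = 33, x̄ = 10.50.
For a Normal prior and Normal likelihood with known variance, the posterior is Normal; its mode equals its mean, the precision-weighted average.
Prior precision 1/σ₀² = 1/5 = 0.2; data precision n/σ² = 33/16 = 2.0625.
μ̂ = (0.2·12 + 2.0625·10.5) / (0.2 + 2.0625) = 24.05625/2.2625 = 3849/362 ≈ 10.6326.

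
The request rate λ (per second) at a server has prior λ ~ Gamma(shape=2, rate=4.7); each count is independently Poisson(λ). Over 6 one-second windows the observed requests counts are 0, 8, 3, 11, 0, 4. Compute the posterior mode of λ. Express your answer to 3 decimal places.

λ̂_MAP = 2.523

Σxᵢ = 0+8+3+11+0+4 = 26, with n = 6.
Posterior ∝ λe^(−4.7λ) · λ^26e^(−6λ) = λ^27e^(−10.7λ), i.e. Gamma(shape=28, rate=10.7).
The mode of a Gamma(a, b) with a ≥ 1 (shape–rate) is (a−1)/b = 27/10.7 ≈ 2.523.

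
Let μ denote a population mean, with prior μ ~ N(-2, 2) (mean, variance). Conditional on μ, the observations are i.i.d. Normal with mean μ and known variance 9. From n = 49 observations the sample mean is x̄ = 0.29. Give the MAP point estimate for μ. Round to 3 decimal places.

n = 49, x̄ = 0.29.
For a Normal prior and Normal likelihood with known variance, the posterior is Normal; its mode equals its mean, the precision-weighted average.
Prior precision 1/σ₀² = 1/2 = 0.5; data precision n/σ² = 49/9.
μ̂ = (0.5·(-2) + (49/9)·0.29) / (0.5 + 49/9) = (521/900)/(107/18) = 521/5350 ≈ 0.097.

μ̂_MAP = 0.097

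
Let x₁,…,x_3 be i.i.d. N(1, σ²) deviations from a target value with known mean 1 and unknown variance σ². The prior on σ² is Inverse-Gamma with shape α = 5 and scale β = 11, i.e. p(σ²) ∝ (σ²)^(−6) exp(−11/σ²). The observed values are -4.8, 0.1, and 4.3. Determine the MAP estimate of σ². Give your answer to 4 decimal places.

σ̂²_MAP = 4.4893

Sum of squared deviations about the known mean: SS = (-4.8−1)² + (0.1−1)² + (4.3−1)² = 45.34.
The Normal likelihood contributes (σ²)^(−n/2) exp(−SS/(2σ²)), so the posterior is Inverse-Gamma(α + n/2, β + SS/2) = Inverse-Gamma(6.5, 33.67).
The mode of Inverse-Gamma(a, b) is b/(a+1) = 33.67/7.5 ≈ 4.4893.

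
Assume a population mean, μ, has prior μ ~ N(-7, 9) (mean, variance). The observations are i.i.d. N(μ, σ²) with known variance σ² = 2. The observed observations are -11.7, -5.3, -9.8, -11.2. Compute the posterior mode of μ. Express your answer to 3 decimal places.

n = 4; x̄ = ((-11.7) + (-5.3) + (-9.8) + (-11.2))/4 = -38/4 = -9.5.
For a Normal prior and Normal likelihood with known variance, the posterior is Normal; its mode equals its mean, the precision-weighted average.
Prior precision 1/σ₀² = 1/9; data precision n/σ² = 4/2 = 2.
μ̂ = ((1/9)·(-7) + 2·(-9.5)) / (1/9 + 2) = (-178/9)/(19/9) = -178/19 ≈ -9.368.

μ̂_MAP = -9.368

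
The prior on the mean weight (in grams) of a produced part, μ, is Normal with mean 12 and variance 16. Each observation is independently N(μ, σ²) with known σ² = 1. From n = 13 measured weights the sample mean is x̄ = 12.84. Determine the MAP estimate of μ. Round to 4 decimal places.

μ̂_MAP = 12.8360

n = 13, x̄ = 12.84.
For a Normal prior and Normal likelihood with known variance, the posterior is Normal; its mode equals its mean, the precision-weighted average.
Prior precision 1/σ₀² = 1/16 = 0.0625; data precision n/σ² = 13/1 = 13.
μ̂ = (0.0625·12 + 13·12.84) / (0.0625 + 13) = 167.67/13.0625 = 67068/5225 ≈ 12.8360.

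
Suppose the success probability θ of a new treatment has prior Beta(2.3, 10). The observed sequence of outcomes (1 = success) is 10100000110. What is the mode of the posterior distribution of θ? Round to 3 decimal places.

Prior: Beta(2.3, 10).
Data: 4 successes in 11 trials (from the sequence). The binomial likelihood contributes θ^4(1−θ)^7, so the posterior is Beta(2.3+4, 10+7) = Beta(6.3, 17).
For Beta(a, b) with a, b > 1 the mode is (a−1)/(a+b−2) = 5.3/21.3 ≈ 0.249.

θ̂_MAP = 0.249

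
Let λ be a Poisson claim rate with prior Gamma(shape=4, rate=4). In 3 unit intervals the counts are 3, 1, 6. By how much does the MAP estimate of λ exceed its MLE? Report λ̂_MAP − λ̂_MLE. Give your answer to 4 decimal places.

MAP − MLE = -1.4762

Σxᵢ = 10. Posterior is Gamma(14, 7); MAP = (14−1)/7 = 13/7 ≈ 1.85714.
MLE = x̄ = 10/3 ≈ 3.33333.
Difference = 13/7 − 10/3 = -31/21 ≈ -1.4762.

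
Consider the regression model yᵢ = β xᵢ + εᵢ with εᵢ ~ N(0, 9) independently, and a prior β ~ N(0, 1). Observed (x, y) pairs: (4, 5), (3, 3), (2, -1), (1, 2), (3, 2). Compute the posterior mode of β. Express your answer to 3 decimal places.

log p(β | y) = −Σ(yᵢ − βxᵢ)²/(2·9) − β²/(2·1) + const.
Setting the derivative to zero: Σxᵢ(yᵢ − βxᵢ)/9 − β/1 = 0, so β = Σxᵢyᵢ / (Σxᵢ² + σ²/τ²).
Σxᵢyᵢ = 4·5 + 3·3 + 2·(-1) + 1·2 + 3·2 = 35; Σxᵢ² = 39; σ²/τ² = 9.
β̂_MAP = 35 / (39 + 9) = 35/48 ≈ 0.729.

β̂_MAP = 0.729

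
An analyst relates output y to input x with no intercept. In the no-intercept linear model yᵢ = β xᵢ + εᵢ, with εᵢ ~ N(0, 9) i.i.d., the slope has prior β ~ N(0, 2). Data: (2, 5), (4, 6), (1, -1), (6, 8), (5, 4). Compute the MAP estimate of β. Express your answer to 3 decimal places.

log p(β | y) = −Σ(yᵢ − βxᵢ)²/(2·9) − β²/(2·2) + const.
Setting the derivative to zero: Σxᵢ(yᵢ − βxᵢ)/9 − β/2 = 0, so β = Σxᵢyᵢ / (Σxᵢ² + σ²/τ²).
Σxᵢyᵢ = 2·5 + 4·6 + 1·(-1) + 6·8 + 5·4 = 101; Σxᵢ² = 82; σ²/τ² = 4.5.
β̂_MAP = 101 / (82 + 4.5) = 101/86.5 ≈ 1.168.

β̂_MAP = 1.168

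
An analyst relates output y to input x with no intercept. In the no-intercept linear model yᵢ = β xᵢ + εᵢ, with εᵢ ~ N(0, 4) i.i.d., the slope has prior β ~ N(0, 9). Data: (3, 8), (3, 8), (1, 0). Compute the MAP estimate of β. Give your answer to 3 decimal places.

log p(β | y) = −Σ(yᵢ − βxᵢ)²/(2·4) − β²/(2·9) + const.
Setting the derivative to zero: Σxᵢ(yᵢ − βxᵢ)/4 − β/9 = 0, so β = Σxᵢyᵢ / (Σxᵢ² + σ²/τ²).
Σxᵢyᵢ = 3·8 + 3·8 + 1·0 = 48; Σxᵢ² = 19; σ²/τ² = 4/9.
β̂_MAP = 48 / (19 + 4/9) = 48/(175/9) = 432/175 ≈ 2.469.

β̂_MAP = 2.469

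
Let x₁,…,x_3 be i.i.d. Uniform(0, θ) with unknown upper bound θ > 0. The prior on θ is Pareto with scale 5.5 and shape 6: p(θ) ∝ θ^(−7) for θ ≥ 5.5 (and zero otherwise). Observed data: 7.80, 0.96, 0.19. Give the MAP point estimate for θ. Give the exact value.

θ̂_MAP = 7.80

The Uniform(0, θ) likelihood is θ^(−n) for θ ≥ max(xᵢ), zero otherwise. Here max(xᵢ) = 7.80.
Posterior ∝ θ^(−7) · θ^(−3) = θ^(−10) on θ ≥ max(5.5, 7.80) = 7.80.
This density is strictly decreasing in θ, so the posterior mode lies at the lower boundary of the support.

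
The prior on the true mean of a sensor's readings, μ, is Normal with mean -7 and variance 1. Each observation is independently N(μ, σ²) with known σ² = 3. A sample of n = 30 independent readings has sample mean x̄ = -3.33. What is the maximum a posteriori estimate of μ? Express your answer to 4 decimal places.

n = 30, x̄ = -3.33.
For a Normal prior and Normal likelihood with known variance, the posterior is Normal; its mode equals its mean, the precision-weighted average.
Prior precision 1/σ₀² = 1/1 = 1; data precision n/σ² = 30/3 = 10.
μ̂ = (1·(-7) + 10·(-3.33)) / (1 + 10) = (-40.3)/11 = -403/110 ≈ -3.6636.

μ̂_MAP = -3.6636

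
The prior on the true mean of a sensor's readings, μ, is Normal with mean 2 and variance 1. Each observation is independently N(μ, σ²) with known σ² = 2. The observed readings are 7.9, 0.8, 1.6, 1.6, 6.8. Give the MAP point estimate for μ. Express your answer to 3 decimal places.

μ̂_MAP = 3.243

n = 5; x̄ = (7.9 + 0.8 + 1.6 + 1.6 + 6.8)/5 = 18.7/5 = 3.74.
For a Normal prior and Normal likelihood with known variance, the posterior is Normal; its mode equals its mean, the precision-weighted average.
Prior precision 1/σ₀² = 1/1 = 1; data precision n/σ² = 5/2 = 2.5.
μ̂ = (1·2 + 2.5·3.74) / (1 + 2.5) = 11.35/3.5 = 227/70 ≈ 3.243.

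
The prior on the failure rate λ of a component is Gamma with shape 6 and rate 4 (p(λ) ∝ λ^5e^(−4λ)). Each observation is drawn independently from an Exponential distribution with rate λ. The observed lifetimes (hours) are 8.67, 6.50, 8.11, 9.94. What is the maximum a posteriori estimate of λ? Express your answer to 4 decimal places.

The Exponential(rate=λ) likelihood is ∝ λ^n e^(−λΣtᵢ). Here n = 4 and Σtᵢ = 8.67 + 6.50 + 8.11 + 9.94 = 33.22.
Posterior ∝ λ^5e^(−4λ) · λ^4e^(−33.22λ) = λ^9e^(−37.22λ), i.e. Gamma(10, 37.22).
Mode = (a−1)/b = 9/37.22 ≈ 0.2418.

λ̂_MAP = 0.2418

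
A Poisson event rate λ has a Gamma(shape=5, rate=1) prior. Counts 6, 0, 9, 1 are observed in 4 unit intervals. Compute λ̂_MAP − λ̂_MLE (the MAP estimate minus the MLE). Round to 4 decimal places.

MAP − MLE = 0.0000

Σxᵢ = 16. Posterior is Gamma(21, 5); MAP = (21−1)/5 = 20/5 ≈ 4.00000.
MLE = x̄ = 16/4 ≈ 4.00000.
Difference = 20/5 − 16/4 = 0 ≈ 0.0000.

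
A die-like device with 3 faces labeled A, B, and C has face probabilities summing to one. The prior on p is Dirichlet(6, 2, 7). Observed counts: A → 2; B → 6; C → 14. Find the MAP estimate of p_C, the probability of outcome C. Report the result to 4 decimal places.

MAP estimate of p_C = 0.5882

The posterior is Dirichlet(αᵢ + nᵢ) = Dirichlet(8, 8, 21).
For a Dirichlet(a₁,…,a_K) with all aᵢ > 1, the mode has j-th component (aⱼ − 1)/(Σaᵢ − K).
Here Σaᵢ = 37 and K = 3, so p_C = (21 − 1)/(37 − 3) = 20/34 ≈ 0.5882.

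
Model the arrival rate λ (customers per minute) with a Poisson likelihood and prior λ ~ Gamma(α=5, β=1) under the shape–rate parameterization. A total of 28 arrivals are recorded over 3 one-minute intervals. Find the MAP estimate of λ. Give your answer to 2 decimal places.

λ̂_MAP = 8.00

Σxᵢ = 28, n = 3.
Posterior ∝ λ^4e^(−1λ) · λ^28e^(−3λ) = λ^32e^(−4λ), i.e. Gamma(shape=33, rate=4).
The mode of a Gamma(a, b) with a ≥ 1 (shape–rate) is (a−1)/b = 32/4 ≈ 8.00.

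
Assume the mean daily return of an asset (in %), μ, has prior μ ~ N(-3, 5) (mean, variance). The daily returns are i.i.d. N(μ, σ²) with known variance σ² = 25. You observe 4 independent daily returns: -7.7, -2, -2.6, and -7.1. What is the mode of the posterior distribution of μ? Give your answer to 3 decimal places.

n = 4; x̄ = ((-7.7) + (-2) + (-2.6) + (-7.1))/4 = -19.4/4 = -4.85.
For a Normal prior and Normal likelihood with known variance, the posterior is Normal; its mode equals its mean, the precision-weighted average.
Prior precision 1/σ₀² = 1/5 = 0.2; data precision n/σ² = 4/25 = 0.16.
μ̂ = (0.2·(-3) + 0.16·(-4.85)) / (0.2 + 0.16) = (-1.376)/0.36 = -172/45 ≈ -3.822.

μ̂_MAP = -3.822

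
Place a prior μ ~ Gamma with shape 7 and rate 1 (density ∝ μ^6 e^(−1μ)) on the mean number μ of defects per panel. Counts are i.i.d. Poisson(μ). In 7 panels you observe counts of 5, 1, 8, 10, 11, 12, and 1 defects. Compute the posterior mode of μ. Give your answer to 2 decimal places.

μ̂_MAP = 6.75

Σxᵢ = 5+1+8+10+11+12+1 = 48, with n = 7.
Posterior ∝ μ^6e^(−1μ) · μ^48e^(−7μ) = μ^54e^(−8μ), i.e. Gamma(shape=55, rate=8).
The mode of a Gamma(a, b) with a ≥ 1 (shape–rate) is (a−1)/b = 54/8 ≈ 6.75.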